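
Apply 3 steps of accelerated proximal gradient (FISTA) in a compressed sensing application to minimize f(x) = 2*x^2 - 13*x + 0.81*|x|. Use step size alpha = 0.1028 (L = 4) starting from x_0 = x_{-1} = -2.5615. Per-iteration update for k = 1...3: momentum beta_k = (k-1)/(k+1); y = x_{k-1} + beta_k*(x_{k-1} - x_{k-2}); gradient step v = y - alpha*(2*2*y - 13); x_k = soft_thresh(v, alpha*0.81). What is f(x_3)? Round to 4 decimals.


FISTA on f(x) = 2*x^2 - 13*x + 0.81*|x|
L = 4, alpha = 0.1028
Iteration 1: beta = 0.0, y = -2.5615 + 0.0*(-2.5615 + 2.5615) = -2.5615
  grad(y) = -23.246, v = y - alpha*grad = -0.1718
  prox(v) = soft_thresh(-0.1718, 0.0833) = -0.0885
Iteration 2: beta = 0.3333, y = -0.0885 + 0.3333*(-0.0885 + 2.5615) = 0.7358
  grad(y) = -10.0569, v = y - alpha*grad = 1.7696
  prox(v) = soft_thresh(1.7696, 0.0833) = 1.6864
Iteration 3: beta = 0.5, y = 1.6864 + 0.5*(1.6864 + 0.0885) = 2.5738
  grad(y) = -2.7048, v = y - alpha*grad = 2.8519
  prox(v) = soft_thresh(2.8519, 0.0833) = 2.7686
f(x_3) = 2*2.7686^2 - 13*2.7686 + 0.81*|2.7686| = -18.4189


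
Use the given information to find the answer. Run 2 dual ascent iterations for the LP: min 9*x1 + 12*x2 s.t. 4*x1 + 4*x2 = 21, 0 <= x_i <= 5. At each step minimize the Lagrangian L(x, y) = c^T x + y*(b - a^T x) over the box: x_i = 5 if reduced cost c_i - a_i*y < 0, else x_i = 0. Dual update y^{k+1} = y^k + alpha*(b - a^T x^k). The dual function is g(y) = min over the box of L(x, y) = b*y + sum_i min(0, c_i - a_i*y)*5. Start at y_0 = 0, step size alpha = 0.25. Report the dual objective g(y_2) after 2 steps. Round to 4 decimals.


Dual ascent for LP: min 9*x1 + 12*x2, 4*x1 + 4*x2 = 21, 0 <= x_i <= 5
Step 1: y^k = 0.0, reduced costs: (9.0, 12.0)
  x^k = (0.0, 0.0), subgradient = b - a^T x = 21.0
  y^{k+1} = 0.0 + 0.25*21.0 = 5.25
Step 2: y^k = 5.25, reduced costs: (-12.0, -9.0)
  x^k = (5.0, 5.0), subgradient = b - a^T x = -19.0
  y^{k+1} = 5.25 + 0.25*-19.0 = 0.5
Dual objective at y_2 = 0.5: reduced costs (7.0, 10.0), box minimizer x = (0.0, 0.0)
g(y_2) = b*y + (c1 - a1*y)*x1 + (c2 - a2*y)*x2 = 21*0.5 + 7.0*0.0 + 10.0*0.0 = 10.5 + 0.0 + 0.0 = 10.5


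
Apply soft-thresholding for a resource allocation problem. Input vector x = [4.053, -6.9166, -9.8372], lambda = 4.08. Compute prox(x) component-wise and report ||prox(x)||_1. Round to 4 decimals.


Soft-thresholding with lambda = 4.08:
prox(4.053) = sign(4.053)*max(|4.053| - 4.08, 0) = 0.0
prox(-6.9166) = sign(-6.9166)*max(|-6.9166| - 4.08, 0) = -2.8366
prox(-9.8372) = sign(-9.8372)*max(|-9.8372| - 4.08, 0) = -5.7572
prox(x) = [0.0, -2.8366, -5.7572]
||prox(x)||_1 = 0.0 + 2.8366 + 5.7572 = 8.5938


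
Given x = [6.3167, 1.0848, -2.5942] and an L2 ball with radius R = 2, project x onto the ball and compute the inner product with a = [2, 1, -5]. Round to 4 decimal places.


Step 1: Compute ||x|| (intermediates to 6 decimals).
||x|| = sqrt(6.3167^2 + 1.0848^2 + (-2.5942)^2) = 6.914287
Step 2: Project.
Since ||x|| > R, scale = R/||x|| = 2/6.914287 = 0.289256, proj(x) = scale * x
proj(x) = [1.827143, 0.313785, -0.750388]
Step 3: Dot product.
a^T * proj(x) = 2*1.827143 + 1*0.313785 - 5*(-0.750388) = 7.72


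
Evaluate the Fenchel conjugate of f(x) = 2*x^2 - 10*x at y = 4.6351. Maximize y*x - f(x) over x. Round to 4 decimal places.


f*(y) = sup_x {y*x - a*x^2 - b*x} = sup_x {(y-b)*x - a*x^2}
FOC: (y - b) - 2a*x = 0 => x* = (y - b)/(2a)
x* = (4.6351 + 10)/(2*2) = 3.6588
f*(4.6351) = (y-b)^2/(4a) = (4.6351 + 10)^2/(4*2)
= 214.1862/8 = 26.7733


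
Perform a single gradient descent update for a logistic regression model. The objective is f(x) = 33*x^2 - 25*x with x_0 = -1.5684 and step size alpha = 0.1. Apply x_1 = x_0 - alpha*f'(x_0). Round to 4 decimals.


We compute the gradient at x_0 and apply the update.
f'(x) = 66*x - 25
f'(-1.5684) = 66*-1.5684 - 25 = -128.5144
x_1 = -1.5684 - 0.1*-128.5144 = 11.283


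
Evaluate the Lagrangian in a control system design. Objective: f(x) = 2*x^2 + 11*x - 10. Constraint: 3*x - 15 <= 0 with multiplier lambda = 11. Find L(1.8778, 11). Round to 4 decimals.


Step 1: Evaluate f(x).
f(1.8778) = 2*1.8778^2 + 11*1.8778 - 10 = 17.7081
Step 2: Evaluate g(x).
g(1.8778) = 3*1.8778 - 15 = -9.3666
Step 3: Compute Lagrangian.
L = 17.7081 + 11*-9.3666 = -85.3245


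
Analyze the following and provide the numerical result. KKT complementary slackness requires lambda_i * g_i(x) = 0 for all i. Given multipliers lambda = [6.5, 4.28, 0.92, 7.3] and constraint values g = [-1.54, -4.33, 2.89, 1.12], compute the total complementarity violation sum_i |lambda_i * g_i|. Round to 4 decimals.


KKT complementary slackness check:
lambda_1 * g_1 = 6.5 * -1.54 = -10.01
lambda_2 * g_2 = 4.28 * -4.33 = -18.5324
lambda_3 * g_3 = 0.92 * 2.89 = 2.6588
lambda_4 * g_4 = 7.3 * 1.12 = 8.176
Total violation = 10.01 + 18.5324 + 2.6588 + 8.176 = 39.3772


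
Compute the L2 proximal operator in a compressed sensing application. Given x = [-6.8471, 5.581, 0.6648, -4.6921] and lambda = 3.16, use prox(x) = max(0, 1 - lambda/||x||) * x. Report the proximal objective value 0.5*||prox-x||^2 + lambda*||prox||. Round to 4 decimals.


Step 1: Compute ||x||.
||x|| = 10.0244
Step 2: Compute scaling factor.
scale = max(0, 1 - 3.16/10.0244) = 0.6848
Step 3: prox(x) = [-4.6887, 3.8217, 0.4552, -3.213]
||prox(x)|| = 6.8644
Step 4: Proximal objective.
0.5*||prox-x||^2 = 4.9928
lambda*||prox|| = 21.6915
Total = 26.6842


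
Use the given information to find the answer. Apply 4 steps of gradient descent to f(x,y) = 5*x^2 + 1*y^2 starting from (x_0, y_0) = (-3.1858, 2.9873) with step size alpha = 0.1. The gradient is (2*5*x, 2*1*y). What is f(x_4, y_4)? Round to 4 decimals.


Gradient descent on f(x,y) = 5*x^2 + 1*y^2.
Starting point: (-3.1858, 2.9873), alpha = 0.1
Step 1: grad_x = 2*5*-3.1858 = -31.858, grad_y = 2*1*2.9873 = 5.9746
  x_1 = -3.1858 - 0.1*-31.858 = 0.0
  y_1 = 2.9873 - 0.1*5.9746 = 2.3898
Step 2: grad_x = 2*5*0.0 = 0.0, grad_y = 2*1*2.3898 = 4.7797
  x_2 = 0.0 - 0.1*0.0 = 0.0
  y_2 = 2.3898 - 0.1*4.7797 = 1.9119
Step 3: grad_x = 2*5*0.0 = 0.0, grad_y = 2*1*1.9119 = 3.8237
  x_3 = 0.0 - 0.1*0.0 = 0.0
  y_3 = 1.9119 - 0.1*3.8237 = 1.5295
Step 4: grad_x = 2*5*0.0 = 0.0, grad_y = 2*1*1.5295 = 3.059
  x_4 = 0.0 - 0.1*0.0 = 0.0
  y_4 = 1.5295 - 0.1*3.059 = 1.2236
f(0.0, 1.2236) = 5*0.0^2 + 1*1.2236^2 = 1.4972


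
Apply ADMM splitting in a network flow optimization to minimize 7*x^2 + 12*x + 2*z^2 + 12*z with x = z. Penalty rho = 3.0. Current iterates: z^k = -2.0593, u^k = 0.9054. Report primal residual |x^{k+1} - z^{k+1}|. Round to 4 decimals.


ADMM iteration with rho = 3.0, z^k = -2.0593, u^k = 0.9054
Step 1: x-update.
Minimize 7*x^2 + 12*x + (3.0/2)*(x + 2.0593 + 0.9054)^2
FOC: (2*7 + 3.0)*x = -12 + 3.0*(-2.0593 - 0.9054)
x^{k+1} = -1.2291
Step 2: z-update.
Minimize 2*z^2 + 12*z + (3.0/2)*(-1.2291 - z + 0.9054)^2
FOC: (2*2 + 3.0)*z = -12 + 3.0*(-1.2291 + 0.9054)
z^{k+1} = -1.853
Step 3: u-update.
u^{k+1} = 0.9054 - 1.2291 + 1.853 = 1.5293
Step 4: Primal residual = |-1.2291 + 1.853| = 0.6239


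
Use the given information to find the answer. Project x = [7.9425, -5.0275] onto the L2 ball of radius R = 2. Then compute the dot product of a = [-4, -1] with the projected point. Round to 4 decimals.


Step 1: Compute ||x|| (intermediates to 6 decimals).
||x|| = sqrt(7.9425^2 + (-5.0275)^2) = 9.39995
Step 2: Project.
Since ||x|| > R, scale = R/||x|| = 2/9.39995 = 0.212767, proj(x) = scale * x
proj(x) = [1.689902, -1.069686]
Step 3: Dot product.
a^T * proj(x) = -4*1.689902 - 1*(-1.069686) = -5.6899


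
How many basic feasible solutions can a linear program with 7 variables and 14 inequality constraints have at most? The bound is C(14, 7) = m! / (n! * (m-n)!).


Each vertex corresponds to some choice of n active constraints out of m, so the number of vertices is at most C(m, n) = m! / (n!(m-n)!).
m = 14, n = 7
Numerator: 14 * 13 * 12 * 11 * 10 * 9 * 8
Denominator: 7! = 5040
C(14, 7) = 3432


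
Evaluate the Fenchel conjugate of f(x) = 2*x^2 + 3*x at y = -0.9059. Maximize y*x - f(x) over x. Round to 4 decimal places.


f*(y) = sup_x {y*x - a*x^2 - b*x} = sup_x {(y-b)*x - a*x^2}
FOC: (y - b) - 2a*x = 0 => x* = (y - b)/(2a)
x* = (-0.9059 - 3)/(2*2) = -0.9765
f*(-0.9059) = (y-b)^2/(4a) = (-0.9059 - 3)^2/(4*2)
= 15.2561/8 = 1.907


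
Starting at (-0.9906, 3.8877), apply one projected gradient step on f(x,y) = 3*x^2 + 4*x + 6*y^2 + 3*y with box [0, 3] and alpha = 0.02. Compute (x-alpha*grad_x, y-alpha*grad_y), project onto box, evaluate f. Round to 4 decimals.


Step 1: Compute gradient at (-0.9906, 3.8877).
grad_x = 2*3*-0.9906 + 4 = -1.9436
grad_y = 2*6*3.8877 + 3 = 49.6524
Step 2: Gradient step.
x_raw = -0.9906 - 0.02*-1.9436 = -0.9517
y_raw = 3.8877 - 0.02*49.6524 = 2.8947
Step 3: Project onto [0, 3].
x_proj = clip(-0.9517) = 0.0
y_proj = clip(2.8947) = 2.8947
Step 4: Evaluate f.
f(0.0, 2.8947) = 58.958


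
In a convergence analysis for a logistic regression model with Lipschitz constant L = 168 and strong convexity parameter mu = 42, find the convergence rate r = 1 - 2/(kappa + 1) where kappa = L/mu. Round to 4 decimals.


Step 1: Compute the condition number.
kappa = L/mu = 168/42 = 4.0
Step 2: Compute the convergence rate.
r = 1 - 2/(kappa + 1) = 1 - 2*mu/(L + mu) = (L - mu)/(L + mu) = 126/210 = 0.6


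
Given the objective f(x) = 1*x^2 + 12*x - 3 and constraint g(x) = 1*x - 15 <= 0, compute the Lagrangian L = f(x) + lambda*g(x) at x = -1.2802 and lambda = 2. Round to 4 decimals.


Step 1: Evaluate f(x).
f(-1.2802) = 1*(-1.2802)^2 + 12*(-1.2802) - 3 = -16.7235
Step 2: Evaluate g(x).
g(-1.2802) = 1*-1.2802 - 15 = -16.2802
Step 3: Compute Lagrangian.
L = -16.7235 + 2*-16.2802 = -49.2839


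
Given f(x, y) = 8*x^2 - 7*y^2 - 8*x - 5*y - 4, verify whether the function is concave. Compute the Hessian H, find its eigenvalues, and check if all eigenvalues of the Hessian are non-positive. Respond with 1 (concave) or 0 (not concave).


The Hessian of f(x,y) = 8*x^2 - 7*y^2 - 8*x - 5*y - 4 is:
H = [[16, 0], [0, -14]]
Trace = 16 - 14 = 2
Determinant = 16*-14 - (0)^2 = -224
Discriminant = (2)^2 - 4*-224 = 900.0
Eigenvalues: lambda_1 = -14.0, lambda_2 = 16.0
The function is not concave.

0


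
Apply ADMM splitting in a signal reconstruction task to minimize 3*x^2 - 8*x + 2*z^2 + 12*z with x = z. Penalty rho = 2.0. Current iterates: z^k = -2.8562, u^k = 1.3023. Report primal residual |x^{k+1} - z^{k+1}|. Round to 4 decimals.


ADMM iteration with rho = 2.0, z^k = -2.8562, u^k = 1.3023
Step 1: x-update.
Minimize 3*x^2 - 8*x + (2.0/2)*(x + 2.8562 + 1.3023)^2
FOC: (2*3 + 2.0)*x = 8 + 2.0*(-2.8562 - 1.3023)
x^{k+1} = -0.0396
Step 2: z-update.
Minimize 2*z^2 + 12*z + (2.0/2)*(-0.0396 - z + 1.3023)^2
FOC: (2*2 + 2.0)*z = -12 + 2.0*(-0.0396 + 1.3023)
z^{k+1} = -1.5791
Step 3: u-update.
u^{k+1} = 1.3023 - 0.0396 + 1.5791 = 2.8418
Step 4: Primal residual = |-0.0396 + 1.5791| = 1.5395


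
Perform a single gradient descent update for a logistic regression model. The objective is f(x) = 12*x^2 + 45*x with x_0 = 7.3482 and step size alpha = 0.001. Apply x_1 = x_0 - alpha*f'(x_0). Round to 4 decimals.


We compute the gradient at x_0 and apply the update.
f'(x) = 24*x + 45
f'(7.3482) = 24*7.3482 + 45 = 221.3568
x_1 = 7.3482 - 0.001*221.3568 = 7.1268


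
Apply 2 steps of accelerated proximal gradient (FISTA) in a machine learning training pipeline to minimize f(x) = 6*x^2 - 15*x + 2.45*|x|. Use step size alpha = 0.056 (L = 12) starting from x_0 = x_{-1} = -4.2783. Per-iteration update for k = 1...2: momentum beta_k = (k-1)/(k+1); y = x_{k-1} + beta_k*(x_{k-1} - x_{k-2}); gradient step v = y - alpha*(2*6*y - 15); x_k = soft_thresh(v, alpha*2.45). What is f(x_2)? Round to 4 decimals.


FISTA on f(x) = 6*x^2 - 15*x + 2.45*|x|
L = 12, alpha = 0.056
Iteration 1: beta = 0.0, y = -4.2783 + 0.0*(-4.2783 + 4.2783) = -4.2783
  grad(y) = -66.3396, v = y - alpha*grad = -0.5633
  prox(v) = soft_thresh(-0.5633, 0.1372) = -0.4261
Iteration 2: beta = 0.3333, y = -0.4261 + 0.3333*(-0.4261 + 4.2783) = 0.858
  grad(y) = -4.7041, v = y - alpha*grad = 1.1214
  prox(v) = soft_thresh(1.1214, 0.1372) = 0.9842
f(x_2) = 6*0.9842^2 - 15*0.9842 + 2.45*|0.9842| = -6.5398


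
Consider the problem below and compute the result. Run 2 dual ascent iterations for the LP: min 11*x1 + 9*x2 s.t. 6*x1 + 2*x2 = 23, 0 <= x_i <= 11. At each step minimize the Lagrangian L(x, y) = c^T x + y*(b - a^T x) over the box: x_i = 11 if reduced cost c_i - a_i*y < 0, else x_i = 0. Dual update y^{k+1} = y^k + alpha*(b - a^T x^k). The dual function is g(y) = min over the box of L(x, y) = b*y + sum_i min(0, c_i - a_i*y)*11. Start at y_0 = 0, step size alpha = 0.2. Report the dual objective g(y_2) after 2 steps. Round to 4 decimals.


Dual ascent for LP: min 11*x1 + 9*x2, 6*x1 + 2*x2 = 23, 0 <= x_i <= 11
Step 1: y^k = 0.0, reduced costs: (11.0, 9.0)
  x^k = (0.0, 0.0), subgradient = b - a^T x = 23.0
  y^{k+1} = 0.0 + 0.2*23.0 = 4.6
Step 2: y^k = 4.6, reduced costs: (-16.6, -0.2)
  x^k = (11.0, 11.0), subgradient = b - a^T x = -65.0
  y^{k+1} = 4.6 + 0.2*-65.0 = -8.4
Dual objective at y_2 = -8.4: reduced costs (61.4, 25.8), box minimizer x = (0.0, 0.0)
g(y_2) = b*y + (c1 - a1*y)*x1 + (c2 - a2*y)*x2 = 23*(-8.4) + 61.4*0.0 + 25.8*0.0 = -193.2 + 0.0 + 0.0 = -193.2


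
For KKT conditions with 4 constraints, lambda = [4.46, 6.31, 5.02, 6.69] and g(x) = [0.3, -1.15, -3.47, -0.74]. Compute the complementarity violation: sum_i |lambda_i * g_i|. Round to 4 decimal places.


KKT complementary slackness check:
lambda_1 * g_1 = 4.46 * 0.3 = 1.338
lambda_2 * g_2 = 6.31 * -1.15 = -7.2565
lambda_3 * g_3 = 5.02 * -3.47 = -17.4194
lambda_4 * g_4 = 6.69 * -0.74 = -4.9506
Total violation = 1.338 + 7.2565 + 17.4194 + 4.9506 = 30.9645


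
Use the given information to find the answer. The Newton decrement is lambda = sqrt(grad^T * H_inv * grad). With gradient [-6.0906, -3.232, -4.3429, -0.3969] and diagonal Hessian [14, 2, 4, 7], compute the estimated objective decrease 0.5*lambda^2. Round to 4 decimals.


Step 1: H is diagonal, so H^(-1) * g = [-0.435, -1.616, -1.0857, -0.0567].
Step 2: g^T H^(-1) g = sum_i g_i^2 / H_ii
  = (-6.0906)^2/14 + (-3.232)^2/2 + (-4.3429)^2/4 + (-0.3969)^2/7
  = 2.6497 + 5.2229 + 4.7152 + 0.0225 = 12.6103
Step 3: Objective decrease = 0.5 * g^T H^(-1) g = 6.3051


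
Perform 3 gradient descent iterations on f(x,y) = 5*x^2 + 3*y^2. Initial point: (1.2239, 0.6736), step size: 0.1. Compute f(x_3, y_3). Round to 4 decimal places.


Gradient descent on f(x,y) = 5*x^2 + 3*y^2.
Starting point: (1.2239, 0.6736), alpha = 0.1
Step 1: grad_x = 2*5*1.2239 = 12.239, grad_y = 2*3*0.6736 = 4.0416
  x_1 = 1.2239 - 0.1*12.239 = -0.0
  y_1 = 0.6736 - 0.1*4.0416 = 0.2694
Step 2: grad_x = 2*5*-0.0 = -0.0, grad_y = 2*3*0.2694 = 1.6166
  x_2 = -0.0 - 0.1*-0.0 = 0.0
  y_2 = 0.2694 - 0.1*1.6166 = 0.1078
Step 3: grad_x = 2*5*0.0 = 0.0, grad_y = 2*3*0.1078 = 0.6467
  x_3 = 0.0 - 0.1*0.0 = 0.0
  y_3 = 0.1078 - 0.1*0.6467 = 0.0431
f(0.0, 0.0431) = 5*0.0^2 + 3*0.0431^2 = 0.0056


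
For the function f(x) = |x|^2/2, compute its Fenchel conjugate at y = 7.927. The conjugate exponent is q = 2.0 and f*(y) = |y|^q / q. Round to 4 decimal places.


The conjugate exponent q satisfies 1/p + 1/q = 1.
p = 2, so q = 2/(2 - 1) = 2.0
|y|^q = 7.927^2.0 = 62.8373
f*(7.927) = 62.8373 / 2.0 = 31.4187


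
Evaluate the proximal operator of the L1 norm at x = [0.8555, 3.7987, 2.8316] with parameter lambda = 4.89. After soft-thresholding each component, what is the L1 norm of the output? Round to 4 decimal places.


Soft-thresholding with lambda = 4.89:
prox(0.8555) = sign(0.8555)*max(|0.8555| - 4.89, 0) = 0.0
prox(3.7987) = sign(3.7987)*max(|3.7987| - 4.89, 0) = 0.0
prox(2.8316) = sign(2.8316)*max(|2.8316| - 4.89, 0) = 0.0
prox(x) = [0.0, 0.0, 0.0]
||prox(x)||_1 = 0.0 + 0.0 + 0.0 = 0.0


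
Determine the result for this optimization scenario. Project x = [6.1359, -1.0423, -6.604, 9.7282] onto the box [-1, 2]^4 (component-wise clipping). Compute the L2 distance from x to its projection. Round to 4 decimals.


Project each component onto [-1, 2].
clip(6.1359) = 2.0, clip(-1.0423) = -1.0, clip(-6.604) = -1.0, clip(9.7282) = 2.0
Projection = [2.0, -1.0, -1.0, 2.0]
Squared diffs: [17.1057, 0.0018, 31.4048, 59.7251]
Distance = sqrt(108.2374) = 10.4037


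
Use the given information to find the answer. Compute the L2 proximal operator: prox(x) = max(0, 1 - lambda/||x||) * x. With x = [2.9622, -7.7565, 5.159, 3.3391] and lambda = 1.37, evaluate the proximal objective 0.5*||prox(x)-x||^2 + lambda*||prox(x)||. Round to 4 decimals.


Step 1: Compute ||x||.
||x|| = 10.3297
Step 2: Compute scaling factor.
scale = max(0, 1 - 1.37/10.3297) = 0.8674
Step 3: prox(x) = [2.5693, -6.7278, 4.4748, 2.8962]
||prox(x)|| = 8.9597
Step 4: Proximal objective.
0.5*||prox-x||^2 = 0.9385
lambda*||prox|| = 12.2748
Total = 13.2132


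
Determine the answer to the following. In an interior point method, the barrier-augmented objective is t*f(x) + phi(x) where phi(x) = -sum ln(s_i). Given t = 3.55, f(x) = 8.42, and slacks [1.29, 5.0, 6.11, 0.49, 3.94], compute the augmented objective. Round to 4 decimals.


Step 1: Compute log-barrier.
ln values: [0.2546, 1.6094, 1.8099, -0.7133, 1.3712]
phi = -(0.2546 + 1.6094 + 1.8099 - 0.7133 + 1.3712) = -4.3318
Step 2: Compute augmented objective.
t*f(x) = 3.55*8.42 = 29.891
Total = 29.891 - 4.3318 = 25.5592


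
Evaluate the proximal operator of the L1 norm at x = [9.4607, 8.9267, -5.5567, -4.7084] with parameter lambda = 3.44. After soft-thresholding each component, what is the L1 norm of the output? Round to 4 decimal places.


Soft-thresholding with lambda = 3.44:
prox(9.4607) = sign(9.4607)*max(|9.4607| - 3.44, 0) = 6.0207
prox(8.9267) = sign(8.9267)*max(|8.9267| - 3.44, 0) = 5.4867
prox(-5.5567) = sign(-5.5567)*max(|-5.5567| - 3.44, 0) = -2.1167
prox(-4.7084) = sign(-4.7084)*max(|-4.7084| - 3.44, 0) = -1.2684
prox(x) = [6.0207, 5.4867, -2.1167, -1.2684]
||prox(x)||_1 = 6.0207 + 5.4867 + 2.1167 + 1.2684 = 14.8925


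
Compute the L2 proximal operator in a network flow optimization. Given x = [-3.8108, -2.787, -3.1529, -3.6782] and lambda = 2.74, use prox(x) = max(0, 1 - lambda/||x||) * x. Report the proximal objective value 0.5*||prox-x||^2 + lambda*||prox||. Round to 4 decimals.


Step 1: Compute ||x||.
||x|| = 6.7646
Step 2: Compute scaling factor.
scale = max(0, 1 - 2.74/6.7646) = 0.5949
Step 3: prox(x) = [-2.2672, -1.6581, -1.8758, -2.1883]
||prox(x)|| = 4.0246
Step 4: Proximal objective.
0.5*||prox-x||^2 = 3.7538
lambda*||prox|| = 11.0274
Total = 14.7811


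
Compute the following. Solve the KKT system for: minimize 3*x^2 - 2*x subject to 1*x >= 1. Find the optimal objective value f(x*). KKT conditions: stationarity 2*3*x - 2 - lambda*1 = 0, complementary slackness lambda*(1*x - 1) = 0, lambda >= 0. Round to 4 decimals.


Step 1: Try lambda = 0 (constraint inactive).
x_unc = 2/(2*3) = 0.3333
Check: 1*0.3333 = 0.3333 < 1 -- violated!
Step 2: Constraint must be active: 1*x = 1
x* = 1/1 = 1.0
lambda = (2*3*1.0 - 2)/1 = 4.0
Step 3: Compute optimal value.
f(x*) = 3*1.0^2 - 2*1.0 = 1.0


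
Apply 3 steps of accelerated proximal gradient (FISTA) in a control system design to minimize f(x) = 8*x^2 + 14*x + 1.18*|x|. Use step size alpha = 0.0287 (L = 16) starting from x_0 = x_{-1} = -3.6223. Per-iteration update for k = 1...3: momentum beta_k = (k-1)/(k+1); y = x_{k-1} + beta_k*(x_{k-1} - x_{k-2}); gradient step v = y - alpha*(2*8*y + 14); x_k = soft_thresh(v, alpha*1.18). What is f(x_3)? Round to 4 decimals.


FISTA on f(x) = 8*x^2 + 14*x + 1.18*|x|
L = 16, alpha = 0.0287
Iteration 1: beta = 0.0, y = -3.6223 + 0.0*(-3.6223 + 3.6223) = -3.6223
  grad(y) = -43.9568, v = y - alpha*grad = -2.3607
  prox(v) = soft_thresh(-2.3607, 0.0339) = -2.3269
Iteration 2: beta = 0.3333, y = -2.3269 + 0.3333*(-2.3269 + 3.6223) = -1.8951
  grad(y) = -16.321, v = y - alpha*grad = -1.4267
  prox(v) = soft_thresh(-1.4267, 0.0339) = -1.3928
Iteration 3: beta = 0.5, y = -1.3928 + 0.5*(-1.3928 + 2.3269) = -0.9257
  grad(y) = -0.8119, v = y - alpha*grad = -0.9024
  prox(v) = soft_thresh(-0.9024, 0.0339) = -0.8686
f(x_3) = 8*(-0.8686)^2 + 14*(-0.8686) + 1.18*|-0.8686| = -5.0998


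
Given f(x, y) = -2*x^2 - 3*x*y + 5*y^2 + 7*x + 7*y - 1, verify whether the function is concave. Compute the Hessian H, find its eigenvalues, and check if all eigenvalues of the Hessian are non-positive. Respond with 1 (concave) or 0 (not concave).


The Hessian of f(x,y) = -2*x^2 - 3*x*y + 5*y^2 + 7*x + 7*y - 1 is:
H = [[-4, -3], [-3, 10]]
Trace = -4 + 10 = 6
Determinant = -4*10 - (-3)^2 = -49
Discriminant = (6)^2 - 4*-49 = 232.0
Eigenvalues: lambda_1 = -4.6158, lambda_2 = 10.6158
The function is not concave.

0


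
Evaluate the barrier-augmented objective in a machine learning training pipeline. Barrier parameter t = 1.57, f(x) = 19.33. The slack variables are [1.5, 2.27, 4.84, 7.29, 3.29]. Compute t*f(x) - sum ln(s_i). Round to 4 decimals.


Step 1: Compute log-barrier.
ln values: [0.4055, 0.8198, 1.5769, 1.9865, 1.1909]
phi = -(0.4055 + 0.8198 + 1.5769 + 1.9865 + 1.1909) = -5.9796
Step 2: Compute augmented objective.
t*f(x) = 1.57*19.33 = 30.3481
Total = 30.3481 - 5.9796 = 24.3685


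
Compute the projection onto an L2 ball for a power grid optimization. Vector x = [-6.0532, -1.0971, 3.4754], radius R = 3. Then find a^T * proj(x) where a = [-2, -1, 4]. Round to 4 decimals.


Step 1: Compute ||x|| (intermediates to 6 decimals).
||x|| = sqrt((-6.0532)^2 + (-1.0971)^2 + 3.4754^2) = 7.06564
Step 2: Project.
Since ||x|| > R, scale = R/||x|| = 3/7.06564 = 0.42459, proj(x) = scale * x
proj(x) = [-2.570128, -0.465818, 1.47562]
Step 3: Dot product.
a^T * proj(x) = -2*(-2.570128) - 1*(-0.465818) + 4*1.47562 = 11.5086


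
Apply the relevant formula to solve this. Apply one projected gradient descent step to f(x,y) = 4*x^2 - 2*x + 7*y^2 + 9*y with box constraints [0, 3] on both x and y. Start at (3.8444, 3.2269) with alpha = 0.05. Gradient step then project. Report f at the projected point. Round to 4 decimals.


Step 1: Compute gradient at (3.8444, 3.2269).
grad_x = 2*4*3.8444 - 2 = 28.7552
grad_y = 2*7*3.2269 + 9 = 54.1766
Step 2: Gradient step.
x_raw = 3.8444 - 0.05*28.7552 = 2.4066
y_raw = 3.2269 - 0.05*54.1766 = 0.5181
Step 3: Project onto [0, 3].
x_proj = clip(2.4066) = 2.4066
y_proj = clip(0.5181) = 0.5181
Step 4: Evaluate f.
f(2.4066, 0.5181) = 24.8958


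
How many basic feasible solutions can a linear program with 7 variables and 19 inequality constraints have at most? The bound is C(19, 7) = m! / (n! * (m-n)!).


Each vertex corresponds to some choice of n active constraints out of m, so the number of vertices is at most C(m, n) = m! / (n!(m-n)!).
m = 19, n = 7
Numerator: 19 * 18 * 17 * 16 * 15 * 14 * 13
Denominator: 7! = 5040
C(19, 7) = 50388


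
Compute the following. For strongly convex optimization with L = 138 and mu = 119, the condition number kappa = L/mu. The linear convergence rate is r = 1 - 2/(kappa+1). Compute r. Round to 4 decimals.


Step 1: Compute the condition number.
kappa = L/mu = 138/119 = 1.1597
Step 2: Compute the convergence rate.
r = 1 - 2/(kappa + 1) = 1 - 2*mu/(L + mu) = (L - mu)/(L + mu) = 19/257 = 0.0739


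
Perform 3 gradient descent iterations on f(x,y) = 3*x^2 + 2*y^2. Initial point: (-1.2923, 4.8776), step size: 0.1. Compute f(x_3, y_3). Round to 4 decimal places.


Gradient descent on f(x,y) = 3*x^2 + 2*y^2.
Starting point: (-1.2923, 4.8776), alpha = 0.1
Step 1: grad_x = 2*3*-1.2923 = -7.7538, grad_y = 2*2*4.8776 = 19.5104
  x_1 = -1.2923 - 0.1*-7.7538 = -0.5169
  y_1 = 4.8776 - 0.1*19.5104 = 2.9266
Step 2: grad_x = 2*3*-0.5169 = -3.1015, grad_y = 2*2*2.9266 = 11.7062
  x_2 = -0.5169 - 0.1*-3.1015 = -0.2068
  y_2 = 2.9266 - 0.1*11.7062 = 1.7559
Step 3: grad_x = 2*3*-0.2068 = -1.2406, grad_y = 2*2*1.7559 = 7.0237
  x_3 = -0.2068 - 0.1*-1.2406 = -0.0827
  y_3 = 1.7559 - 0.1*7.0237 = 1.0536
f(-0.0827, 1.0536) = 3*(-0.0827)^2 + 2*1.0536^2 = 2.2405


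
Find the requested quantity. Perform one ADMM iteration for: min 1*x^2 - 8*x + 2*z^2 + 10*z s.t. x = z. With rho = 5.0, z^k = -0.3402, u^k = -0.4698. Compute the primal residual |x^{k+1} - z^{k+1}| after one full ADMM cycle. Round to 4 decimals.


ADMM iteration with rho = 5.0, z^k = -0.3402, u^k = -0.4698
Step 1: x-update.
Minimize 1*x^2 - 8*x + (5.0/2)*(x + 0.3402 - 0.4698)^2
FOC: (2*1 + 5.0)*x = 8 + 5.0*(-0.3402 + 0.4698)
x^{k+1} = 1.2354
Step 2: z-update.
Minimize 2*z^2 + 10*z + (5.0/2)*(1.2354 - z - 0.4698)^2
FOC: (2*2 + 5.0)*z = -10 + 5.0*(1.2354 - 0.4698)
z^{k+1} = -0.6858
Step 3: u-update.
u^{k+1} = -0.4698 + 1.2354 + 0.6858 = 1.4514
Step 4: Primal residual = |1.2354 + 0.6858| = 1.9212


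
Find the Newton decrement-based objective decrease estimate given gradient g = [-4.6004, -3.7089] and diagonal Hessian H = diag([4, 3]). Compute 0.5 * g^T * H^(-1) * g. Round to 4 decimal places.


Step 1: H is diagonal, so H^(-1) * g = [-1.1501, -1.2363].
Step 2: g^T H^(-1) g = sum_i g_i^2 / H_ii
  = (-4.6004)^2/4 + (-3.7089)^2/3
  = 5.2909 + 4.5853 = 9.8762
Step 3: Objective decrease = 0.5 * g^T H^(-1) g = 4.9381


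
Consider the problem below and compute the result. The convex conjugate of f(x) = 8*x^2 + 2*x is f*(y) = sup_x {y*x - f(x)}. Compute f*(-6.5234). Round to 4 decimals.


f*(y) = sup_x {y*x - a*x^2 - b*x} = sup_x {(y-b)*x - a*x^2}
FOC: (y - b) - 2a*x = 0 => x* = (y - b)/(2a)
x* = (-6.5234 - 2)/(2*8) = -0.5327
f*(-6.5234) = (y-b)^2/(4a) = (-6.5234 - 2)^2/(4*8)
= 72.6483/32 = 2.2703


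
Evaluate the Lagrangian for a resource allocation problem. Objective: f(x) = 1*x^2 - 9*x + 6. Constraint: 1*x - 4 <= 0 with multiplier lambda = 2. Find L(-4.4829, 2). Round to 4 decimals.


Step 1: Evaluate f(x).
f(-4.4829) = 1*(-4.4829)^2 - 9*(-4.4829) + 6 = 66.4425
Step 2: Evaluate g(x).
g(-4.4829) = 1*-4.4829 - 4 = -8.4829
Step 3: Compute Lagrangian.
L = 66.4425 + 2*-8.4829 = 49.4767


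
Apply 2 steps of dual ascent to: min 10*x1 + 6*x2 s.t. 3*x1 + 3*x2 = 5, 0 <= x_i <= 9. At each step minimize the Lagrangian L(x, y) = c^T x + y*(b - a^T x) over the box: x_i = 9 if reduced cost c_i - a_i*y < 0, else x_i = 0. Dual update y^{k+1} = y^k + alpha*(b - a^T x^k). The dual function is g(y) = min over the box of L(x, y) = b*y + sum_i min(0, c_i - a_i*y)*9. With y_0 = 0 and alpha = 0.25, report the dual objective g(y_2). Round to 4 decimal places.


Dual ascent for LP: min 10*x1 + 6*x2, 3*x1 + 3*x2 = 5, 0 <= x_i <= 9
Step 1: y^k = 0.0, reduced costs: (10.0, 6.0)
  x^k = (0.0, 0.0), subgradient = b - a^T x = 5.0
  y^{k+1} = 0.0 + 0.25*5.0 = 1.25
Step 2: y^k = 1.25, reduced costs: (6.25, 2.25)
  x^k = (0.0, 0.0), subgradient = b - a^T x = 5.0
  y^{k+1} = 1.25 + 0.25*5.0 = 2.5
Dual objective at y_2 = 2.5: reduced costs (2.5, -1.5), box minimizer x = (0.0, 9.0)
g(y_2) = b*y + (c1 - a1*y)*x1 + (c2 - a2*y)*x2 = 5*2.5 + 2.5*0.0 + (-1.5)*9.0 = 12.5 + 0.0 - 13.5 = -1.0


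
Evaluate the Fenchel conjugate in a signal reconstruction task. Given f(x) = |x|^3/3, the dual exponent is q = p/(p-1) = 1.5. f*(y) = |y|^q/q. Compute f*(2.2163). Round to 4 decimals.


The conjugate exponent q satisfies 1/p + 1/q = 1.
p = 3, so q = 3/(3 - 1) = 1.5
|y|^q = 2.2163^1.5 = 3.2995
f*(2.2163) = 3.2995 / 1.5 = 2.1996


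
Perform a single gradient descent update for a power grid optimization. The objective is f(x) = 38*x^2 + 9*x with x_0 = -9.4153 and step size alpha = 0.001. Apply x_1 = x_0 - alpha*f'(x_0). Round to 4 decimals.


We compute the gradient at x_0 and apply the update.
f'(x) = 76*x + 9
f'(-9.4153) = 76*-9.4153 + 9 = -706.5628
x_1 = -9.4153 - 0.001*-706.5628 = -8.7087


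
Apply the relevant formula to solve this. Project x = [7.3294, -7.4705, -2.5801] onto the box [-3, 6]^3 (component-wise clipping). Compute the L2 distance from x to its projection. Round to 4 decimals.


Project each component onto [-3, 6].
clip(7.3294) = 6.0, clip(-7.4705) = -3.0, clip(-2.5801) = -2.5801
Projection = [6.0, -3.0, -2.5801]
Squared diffs: [1.7673, 19.9854, 0.0]
Distance = sqrt(21.7527) = 4.664


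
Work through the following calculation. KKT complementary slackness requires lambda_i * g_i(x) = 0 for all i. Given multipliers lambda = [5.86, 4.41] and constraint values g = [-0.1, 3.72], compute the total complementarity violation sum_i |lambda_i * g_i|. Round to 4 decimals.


KKT complementary slackness check:
lambda_1 * g_1 = 5.86 * -0.1 = -0.586
lambda_2 * g_2 = 4.41 * 3.72 = 16.4052
Total violation = 0.586 + 16.4052 = 16.9912


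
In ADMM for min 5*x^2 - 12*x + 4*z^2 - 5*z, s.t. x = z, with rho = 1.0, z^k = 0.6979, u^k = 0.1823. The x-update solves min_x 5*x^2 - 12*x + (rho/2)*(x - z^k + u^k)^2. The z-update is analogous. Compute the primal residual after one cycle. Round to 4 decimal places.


ADMM iteration with rho = 1.0, z^k = 0.6979, u^k = 0.1823
Step 1: x-update.
Minimize 5*x^2 - 12*x + (1.0/2)*(x - 0.6979 + 0.1823)^2
FOC: (2*5 + 1.0)*x = 12 + 1.0*(0.6979 - 0.1823)
x^{k+1} = 1.1378
Step 2: z-update.
Minimize 4*z^2 - 5*z + (1.0/2)*(1.1378 - z + 0.1823)^2
FOC: (2*4 + 1.0)*z = 5 + 1.0*(1.1378 + 0.1823)
z^{k+1} = 0.7022
Step 3: u-update.
u^{k+1} = 0.1823 + 1.1378 - 0.7022 = 0.6179
Step 4: Primal residual = |1.1378 - 0.7022| = 0.4356


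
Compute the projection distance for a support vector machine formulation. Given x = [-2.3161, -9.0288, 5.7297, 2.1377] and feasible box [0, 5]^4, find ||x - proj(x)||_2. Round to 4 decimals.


Project each component onto [0, 5].
clip(-2.3161) = 0.0, clip(-9.0288) = 0.0, clip(5.7297) = 5.0, clip(2.1377) = 2.1377
Projection = [0.0, 0.0, 5.0, 2.1377]
Squared diffs: [5.3643, 81.5192, 0.5325, 0.0]
Distance = sqrt(87.416) = 9.3497


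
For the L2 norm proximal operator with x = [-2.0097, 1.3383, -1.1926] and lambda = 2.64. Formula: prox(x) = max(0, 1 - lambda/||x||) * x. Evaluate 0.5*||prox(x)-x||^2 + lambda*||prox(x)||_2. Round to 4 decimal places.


Step 1: Compute ||x||.
||x|| = 2.693
Step 2: Compute scaling factor.
scale = max(0, 1 - 2.64/2.693) = 0.0197
Step 3: prox(x) = [-0.0396, 0.0263, -0.0235]
||prox(x)|| = 0.053
Step 4: Proximal objective.
0.5*||prox-x||^2 = 3.4848
lambda*||prox|| = 0.1399
Total = 3.6247


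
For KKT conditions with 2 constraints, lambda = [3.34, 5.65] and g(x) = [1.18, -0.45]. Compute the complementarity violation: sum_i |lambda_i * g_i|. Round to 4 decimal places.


KKT complementary slackness check:
lambda_1 * g_1 = 3.34 * 1.18 = 3.9412
lambda_2 * g_2 = 5.65 * -0.45 = -2.5425
Total violation = 3.9412 + 2.5425 = 6.4837


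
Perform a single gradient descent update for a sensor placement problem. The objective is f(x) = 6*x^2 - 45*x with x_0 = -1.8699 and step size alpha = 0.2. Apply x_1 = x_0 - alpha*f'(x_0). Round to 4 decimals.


We compute the gradient at x_0 and apply the update.
f'(x) = 12*x - 45
f'(-1.8699) = 12*-1.8699 - 45 = -67.4388
x_1 = -1.8699 - 0.2*-67.4388 = 11.6179


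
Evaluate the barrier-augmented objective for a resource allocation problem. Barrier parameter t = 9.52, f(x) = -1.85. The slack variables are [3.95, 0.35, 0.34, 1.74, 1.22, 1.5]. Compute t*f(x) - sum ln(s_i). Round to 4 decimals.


Step 1: Compute log-barrier.
ln values: [1.3737, -1.0498, -1.0788, 0.5539, 0.1989, 0.4055]
phi = -(1.3737 - 1.0498 - 1.0788 + 0.5539 + 0.1989 + 0.4055) = -0.4033
Step 2: Compute augmented objective.
t*f(x) = 9.52*-1.85 = -17.612
Total = -17.612 - 0.4033 = -18.0153


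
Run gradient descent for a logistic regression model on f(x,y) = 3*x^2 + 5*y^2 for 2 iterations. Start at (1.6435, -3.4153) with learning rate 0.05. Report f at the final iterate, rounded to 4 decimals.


Gradient descent on f(x,y) = 3*x^2 + 5*y^2.
Starting point: (1.6435, -3.4153), alpha = 0.05
Step 1: grad_x = 2*3*1.6435 = 9.861, grad_y = 2*5*-3.4153 = -34.153
  x_1 = 1.6435 - 0.05*9.861 = 1.1505
  y_1 = -3.4153 - 0.05*-34.153 = -1.7077
Step 2: grad_x = 2*3*1.1505 = 6.9027, grad_y = 2*5*-1.7077 = -17.0765
  x_2 = 1.1505 - 0.05*6.9027 = 0.8053
  y_2 = -1.7077 - 0.05*-17.0765 = -0.8538
f(0.8053, -0.8538) = 3*0.8053^2 + 5*(-0.8538)^2 = 5.5907


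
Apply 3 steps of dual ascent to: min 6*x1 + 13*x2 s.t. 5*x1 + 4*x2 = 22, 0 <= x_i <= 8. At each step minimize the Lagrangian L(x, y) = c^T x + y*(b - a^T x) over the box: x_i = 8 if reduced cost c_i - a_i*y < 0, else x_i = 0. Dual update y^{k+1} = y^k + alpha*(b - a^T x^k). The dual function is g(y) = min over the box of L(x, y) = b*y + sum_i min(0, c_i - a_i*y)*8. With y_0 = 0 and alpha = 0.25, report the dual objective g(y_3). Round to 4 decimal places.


Dual ascent for LP: min 6*x1 + 13*x2, 5*x1 + 4*x2 = 22, 0 <= x_i <= 8
Step 1: y^k = 0.0, reduced costs: (6.0, 13.0)
  x^k = (0.0, 0.0), subgradient = b - a^T x = 22.0
  y^{k+1} = 0.0 + 0.25*22.0 = 5.5
Step 2: y^k = 5.5, reduced costs: (-21.5, -9.0)
  x^k = (8.0, 8.0), subgradient = b - a^T x = -50.0
  y^{k+1} = 5.5 + 0.25*-50.0 = -7.0
Step 3: y^k = -7.0, reduced costs: (41.0, 41.0)
  x^k = (0.0, 0.0), subgradient = b - a^T x = 22.0
  y^{k+1} = -7.0 + 0.25*22.0 = -1.5
Dual objective at y_3 = -1.5: reduced costs (13.5, 19.0), box minimizer x = (0.0, 0.0)
g(y_3) = b*y + (c1 - a1*y)*x1 + (c2 - a2*y)*x2 = 22*(-1.5) + 13.5*0.0 + 19.0*0.0 = -33.0 + 0.0 + 0.0 = -33.0


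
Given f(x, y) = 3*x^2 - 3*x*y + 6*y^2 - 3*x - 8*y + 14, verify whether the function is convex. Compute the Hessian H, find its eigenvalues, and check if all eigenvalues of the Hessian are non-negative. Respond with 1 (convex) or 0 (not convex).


The Hessian of f(x,y) = 3*x^2 - 3*x*y + 6*y^2 - 3*x - 8*y + 14 is:
H = [[6, -3], [-3, 12]]
Trace = 6 + 12 = 18
Determinant = 6*12 - (-3)^2 = 63
Discriminant = (18)^2 - 4*63 = 72.0
Eigenvalues: lambda_1 = 4.7574, lambda_2 = 13.2426
The function is convex.

1


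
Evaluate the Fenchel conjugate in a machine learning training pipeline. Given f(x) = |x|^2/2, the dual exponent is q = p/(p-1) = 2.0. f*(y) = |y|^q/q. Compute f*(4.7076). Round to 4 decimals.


The conjugate exponent q satisfies 1/p + 1/q = 1.
p = 2, so q = 2/(2 - 1) = 2.0
|y|^q = 4.7076^2.0 = 22.1615
f*(4.7076) = 22.1615 / 2.0 = 11.0807


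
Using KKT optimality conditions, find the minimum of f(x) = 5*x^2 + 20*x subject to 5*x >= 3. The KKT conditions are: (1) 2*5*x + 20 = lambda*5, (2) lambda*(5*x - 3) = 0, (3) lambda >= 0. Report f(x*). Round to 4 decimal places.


Step 1: Try lambda = 0 (constraint inactive).
x_unc = -20/(2*5) = -2.0
Check: 5*-2.0 = -10.0 < 3 -- violated!
Step 2: Constraint must be active: 5*x = 3
x* = 3/5 = 0.6
lambda = (2*5*0.6 + 20)/5 = 5.2
Step 3: Compute optimal value.
f(x*) = 5*0.6^2 + 20*0.6 = 13.8


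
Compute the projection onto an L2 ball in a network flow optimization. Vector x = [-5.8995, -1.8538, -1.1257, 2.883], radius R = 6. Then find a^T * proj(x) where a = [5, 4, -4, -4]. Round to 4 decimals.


Step 1: Compute ||x|| (intermediates to 6 decimals).
||x|| = sqrt((-5.8995)^2 + (-1.8538)^2 + (-1.1257)^2 + 2.883^2) = 6.915169
Step 2: Project.
Since ||x|| > R, scale = R/||x|| = 6/6.915169 = 0.867658, proj(x) = scale * x
proj(x) = [-5.118748, -1.608464, -0.976723, 2.501458]
Step 3: Dot product.
a^T * proj(x) = 5*(-5.118748) + 4*(-1.608464) - 4*(-0.976723) - 4*2.501458 = -38.1265


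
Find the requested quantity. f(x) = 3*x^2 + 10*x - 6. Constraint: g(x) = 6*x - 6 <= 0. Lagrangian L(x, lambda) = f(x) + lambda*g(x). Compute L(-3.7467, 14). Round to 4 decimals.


Step 1: Evaluate f(x).
f(-3.7467) = 3*(-3.7467)^2 + 10*(-3.7467) - 6 = -1.3537
Step 2: Evaluate g(x).
g(-3.7467) = 6*-3.7467 - 6 = -28.4802
Step 3: Compute Lagrangian.
L = -1.3537 + 14*-28.4802 = -400.0765


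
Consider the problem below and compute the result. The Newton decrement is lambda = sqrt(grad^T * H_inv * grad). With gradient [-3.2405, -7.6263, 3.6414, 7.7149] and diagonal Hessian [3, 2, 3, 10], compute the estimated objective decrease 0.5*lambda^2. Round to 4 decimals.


Step 1: H is diagonal, so H^(-1) * g = [-1.0802, -3.8132, 1.2138, 0.7715].
Step 2: g^T H^(-1) g = sum_i g_i^2 / H_ii
  = (-3.2405)^2/3 + (-7.6263)^2/2 + (3.6414)^2/3 + (7.7149)^2/10
  = 3.5003 + 29.0802 + 4.4199 + 5.952 = 42.9524
Step 3: Objective decrease = 0.5 * g^T H^(-1) g = 21.4762


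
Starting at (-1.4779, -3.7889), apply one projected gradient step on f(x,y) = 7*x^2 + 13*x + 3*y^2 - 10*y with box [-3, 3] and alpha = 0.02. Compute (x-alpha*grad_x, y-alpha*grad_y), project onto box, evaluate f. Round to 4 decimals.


Step 1: Compute gradient at (-1.4779, -3.7889).
grad_x = 2*7*-1.4779 + 13 = -7.6906
grad_y = 2*3*-3.7889 - 10 = -32.7334
Step 2: Gradient step.
x_raw = -1.4779 - 0.02*-7.6906 = -1.3241
y_raw = -3.7889 - 0.02*-32.7334 = -3.1342
Step 3: Project onto [-3, 3].
x_proj = clip(-1.3241) = -1.3241
y_proj = clip(-3.1342) = -3.0
Step 4: Evaluate f.
f(-1.3241, -3.0) = 52.0593


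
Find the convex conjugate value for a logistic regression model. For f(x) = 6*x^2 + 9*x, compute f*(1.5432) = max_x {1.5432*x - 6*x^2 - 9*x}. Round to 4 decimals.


f*(y) = sup_x {y*x - a*x^2 - b*x} = sup_x {(y-b)*x - a*x^2}
FOC: (y - b) - 2a*x = 0 => x* = (y - b)/(2a)
x* = (1.5432 - 9)/(2*6) = -0.6214
f*(1.5432) = (y-b)^2/(4a) = (1.5432 - 9)^2/(4*6)
= 55.6039/24 = 2.3168


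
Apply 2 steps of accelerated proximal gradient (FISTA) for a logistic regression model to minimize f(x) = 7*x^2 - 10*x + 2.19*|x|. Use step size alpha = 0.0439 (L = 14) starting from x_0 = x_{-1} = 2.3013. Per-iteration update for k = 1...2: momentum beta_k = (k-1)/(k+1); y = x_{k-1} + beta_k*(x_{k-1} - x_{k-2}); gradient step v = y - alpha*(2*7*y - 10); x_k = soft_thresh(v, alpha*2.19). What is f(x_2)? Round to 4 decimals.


FISTA on f(x) = 7*x^2 - 10*x + 2.19*|x|
L = 14, alpha = 0.0439
Iteration 1: beta = 0.0, y = 2.3013 + 0.0*(2.3013 - 2.3013) = 2.3013
  grad(y) = 22.2182, v = y - alpha*grad = 1.3259
  prox(v) = soft_thresh(1.3259, 0.0961) = 1.2298
Iteration 2: beta = 0.3333, y = 1.2298 + 0.3333*(1.2298 - 2.3013) = 0.8726
  grad(y) = 2.2165, v = y - alpha*grad = 0.7753
  prox(v) = soft_thresh(0.7753, 0.0961) = 0.6792
f(x_2) = 7*0.6792^2 - 10*0.6792 + 2.19*|0.6792| = -2.0754


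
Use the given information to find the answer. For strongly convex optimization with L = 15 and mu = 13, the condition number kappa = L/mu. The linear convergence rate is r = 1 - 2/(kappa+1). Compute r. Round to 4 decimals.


Step 1: Compute the condition number.
kappa = L/mu = 15/13 = 1.1538
Step 2: Compute the convergence rate.
r = 1 - 2/(kappa + 1) = 1 - 2*mu/(L + mu) = (L - mu)/(L + mu) = 2/28 = 0.0714


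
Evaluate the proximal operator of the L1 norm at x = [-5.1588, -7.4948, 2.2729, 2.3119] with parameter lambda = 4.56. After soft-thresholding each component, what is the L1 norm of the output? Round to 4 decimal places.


Soft-thresholding with lambda = 4.56:
prox(-5.1588) = sign(-5.1588)*max(|-5.1588| - 4.56, 0) = -0.5988
prox(-7.4948) = sign(-7.4948)*max(|-7.4948| - 4.56, 0) = -2.9348
prox(2.2729) = sign(2.2729)*max(|2.2729| - 4.56, 0) = 0.0
prox(2.3119) = sign(2.3119)*max(|2.3119| - 4.56, 0) = 0.0
prox(x) = [-0.5988, -2.9348, 0.0, 0.0]
||prox(x)||_1 = 0.5988 + 2.9348 + 0.0 + 0.0 = 3.5336


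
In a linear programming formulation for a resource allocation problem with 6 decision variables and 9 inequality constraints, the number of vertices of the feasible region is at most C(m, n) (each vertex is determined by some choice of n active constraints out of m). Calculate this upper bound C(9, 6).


Each vertex corresponds to some choice of n active constraints out of m, so the number of vertices is at most C(m, n) = m! / (n!(m-n)!).
m = 9, n = 6
Numerator: 9 * 8 * 7 * 6 * 5 * 4
Denominator: 6! = 720
C(9, 6) = 84


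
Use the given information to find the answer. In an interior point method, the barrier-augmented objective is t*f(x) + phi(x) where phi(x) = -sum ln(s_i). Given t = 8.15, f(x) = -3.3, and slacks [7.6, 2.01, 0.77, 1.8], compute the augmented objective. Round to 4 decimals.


Step 1: Compute log-barrier.
ln values: [2.0281, 0.6981, -0.2614, 0.5878]
phi = -(2.0281 + 0.6981 - 0.2614 + 0.5878) = -3.0527
Step 2: Compute augmented objective.
t*f(x) = 8.15*-3.3 = -26.895
Total = -26.895 - 3.0527 = -29.9477


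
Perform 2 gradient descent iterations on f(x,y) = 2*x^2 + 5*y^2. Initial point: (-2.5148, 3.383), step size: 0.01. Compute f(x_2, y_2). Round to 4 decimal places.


Gradient descent on f(x,y) = 2*x^2 + 5*y^2.
Starting point: (-2.5148, 3.383), alpha = 0.01
Step 1: grad_x = 2*2*-2.5148 = -10.0592, grad_y = 2*5*3.383 = 33.83
  x_1 = -2.5148 - 0.01*-10.0592 = -2.4142
  y_1 = 3.383 - 0.01*33.83 = 3.0447
Step 2: grad_x = 2*2*-2.4142 = -9.6568, grad_y = 2*5*3.0447 = 30.447
  x_2 = -2.4142 - 0.01*-9.6568 = -2.3176
  y_2 = 3.0447 - 0.01*30.447 = 2.7402
f(-2.3176, 2.7402) = 2*(-2.3176)^2 + 5*2.7402^2 = 48.2872
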